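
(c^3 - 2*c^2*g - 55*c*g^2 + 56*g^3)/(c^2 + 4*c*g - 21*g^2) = (c^2 - 9*c*g + 8*g^2)/(c - 3*g)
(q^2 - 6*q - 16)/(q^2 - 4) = (q - 8)/(q - 2)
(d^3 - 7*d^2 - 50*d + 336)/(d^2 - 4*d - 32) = (d^2 + d - 42)/(d + 4)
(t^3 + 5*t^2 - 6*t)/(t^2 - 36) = t*(t - 1)/(t - 6)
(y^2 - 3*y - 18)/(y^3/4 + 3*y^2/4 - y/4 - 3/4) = 4*(y - 6)/(y^2 - 1)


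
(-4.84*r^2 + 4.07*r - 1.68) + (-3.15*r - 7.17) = -4.84*r^2 + 0.92*r - 8.85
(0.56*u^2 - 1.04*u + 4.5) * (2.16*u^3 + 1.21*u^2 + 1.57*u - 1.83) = 1.2096*u^5 - 1.5688*u^4 + 9.3408*u^3 + 2.7874*u^2 + 8.9682*u - 8.235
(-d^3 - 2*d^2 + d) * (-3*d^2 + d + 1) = 3*d^5 + 5*d^4 - 6*d^3 - d^2 + d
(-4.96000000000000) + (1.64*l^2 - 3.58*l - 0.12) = 1.64*l^2 - 3.58*l - 5.08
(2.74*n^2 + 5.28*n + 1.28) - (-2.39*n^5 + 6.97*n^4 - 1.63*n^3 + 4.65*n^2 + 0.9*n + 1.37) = 2.39*n^5 - 6.97*n^4 + 1.63*n^3 - 1.91*n^2 + 4.38*n - 0.0900000000000001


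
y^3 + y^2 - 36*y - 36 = (y - 6)*(y + 1)*(y + 6)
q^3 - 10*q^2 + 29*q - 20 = (q - 5)*(q - 4)*(q - 1)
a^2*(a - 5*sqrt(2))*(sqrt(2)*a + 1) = sqrt(2)*a^4 - 9*a^3 - 5*sqrt(2)*a^2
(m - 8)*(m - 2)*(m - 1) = m^3 - 11*m^2 + 26*m - 16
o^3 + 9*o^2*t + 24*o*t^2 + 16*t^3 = (o + t)*(o + 4*t)^2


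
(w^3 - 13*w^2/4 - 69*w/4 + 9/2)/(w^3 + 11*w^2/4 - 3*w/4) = (w - 6)/w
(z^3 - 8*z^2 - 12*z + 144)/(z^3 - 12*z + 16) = (z^2 - 12*z + 36)/(z^2 - 4*z + 4)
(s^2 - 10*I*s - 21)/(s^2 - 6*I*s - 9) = (s - 7*I)/(s - 3*I)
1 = 1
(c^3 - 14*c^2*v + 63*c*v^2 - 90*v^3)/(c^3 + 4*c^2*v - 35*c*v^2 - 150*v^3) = (c^2 - 8*c*v + 15*v^2)/(c^2 + 10*c*v + 25*v^2)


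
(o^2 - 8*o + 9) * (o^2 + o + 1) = o^4 - 7*o^3 + 2*o^2 + o + 9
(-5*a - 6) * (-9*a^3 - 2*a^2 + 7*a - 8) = 45*a^4 + 64*a^3 - 23*a^2 - 2*a + 48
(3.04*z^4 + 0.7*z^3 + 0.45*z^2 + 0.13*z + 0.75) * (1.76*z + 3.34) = 5.3504*z^5 + 11.3856*z^4 + 3.13*z^3 + 1.7318*z^2 + 1.7542*z + 2.505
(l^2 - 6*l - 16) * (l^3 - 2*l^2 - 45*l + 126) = l^5 - 8*l^4 - 49*l^3 + 428*l^2 - 36*l - 2016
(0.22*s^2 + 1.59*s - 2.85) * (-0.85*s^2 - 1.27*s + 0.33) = -0.187*s^4 - 1.6309*s^3 + 0.4758*s^2 + 4.1442*s - 0.9405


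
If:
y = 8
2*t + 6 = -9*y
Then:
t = -39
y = 8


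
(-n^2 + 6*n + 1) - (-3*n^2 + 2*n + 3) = 2*n^2 + 4*n - 2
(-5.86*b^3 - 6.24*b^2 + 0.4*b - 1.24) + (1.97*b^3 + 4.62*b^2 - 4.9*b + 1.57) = -3.89*b^3 - 1.62*b^2 - 4.5*b + 0.33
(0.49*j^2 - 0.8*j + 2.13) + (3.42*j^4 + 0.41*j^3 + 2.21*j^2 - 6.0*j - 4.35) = 3.42*j^4 + 0.41*j^3 + 2.7*j^2 - 6.8*j - 2.22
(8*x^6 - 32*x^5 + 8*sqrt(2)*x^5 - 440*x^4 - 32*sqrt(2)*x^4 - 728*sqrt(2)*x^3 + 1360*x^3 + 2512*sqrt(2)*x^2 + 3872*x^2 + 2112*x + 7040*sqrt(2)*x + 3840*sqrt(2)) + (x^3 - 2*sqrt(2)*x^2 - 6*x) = 8*x^6 - 32*x^5 + 8*sqrt(2)*x^5 - 440*x^4 - 32*sqrt(2)*x^4 - 728*sqrt(2)*x^3 + 1361*x^3 + 2510*sqrt(2)*x^2 + 3872*x^2 + 2106*x + 7040*sqrt(2)*x + 3840*sqrt(2)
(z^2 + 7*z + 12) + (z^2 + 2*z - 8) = 2*z^2 + 9*z + 4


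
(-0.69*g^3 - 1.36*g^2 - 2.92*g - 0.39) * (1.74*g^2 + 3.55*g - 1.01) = -1.2006*g^5 - 4.8159*g^4 - 9.2119*g^3 - 9.671*g^2 + 1.5647*g + 0.3939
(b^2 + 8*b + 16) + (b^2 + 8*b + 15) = 2*b^2 + 16*b + 31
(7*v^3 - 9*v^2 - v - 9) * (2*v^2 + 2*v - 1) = 14*v^5 - 4*v^4 - 27*v^3 - 11*v^2 - 17*v + 9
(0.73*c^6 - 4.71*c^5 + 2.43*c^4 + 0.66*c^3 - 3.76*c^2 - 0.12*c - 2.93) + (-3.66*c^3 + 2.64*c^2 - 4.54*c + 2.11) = 0.73*c^6 - 4.71*c^5 + 2.43*c^4 - 3.0*c^3 - 1.12*c^2 - 4.66*c - 0.82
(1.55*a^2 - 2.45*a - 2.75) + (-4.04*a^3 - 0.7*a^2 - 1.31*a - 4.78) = -4.04*a^3 + 0.85*a^2 - 3.76*a - 7.53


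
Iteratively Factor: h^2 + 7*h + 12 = (h + 4)*(h + 3)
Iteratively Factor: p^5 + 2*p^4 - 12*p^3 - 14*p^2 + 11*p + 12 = (p + 4)*(p^4 - 2*p^3 - 4*p^2 + 2*p + 3) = (p - 1)*(p + 4)*(p^3 - p^2 - 5*p - 3) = (p - 1)*(p + 1)*(p + 4)*(p^2 - 2*p - 3) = (p - 3)*(p - 1)*(p + 1)*(p + 4)*(p + 1)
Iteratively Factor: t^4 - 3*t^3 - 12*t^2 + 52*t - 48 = (t - 2)*(t^3 - t^2 - 14*t + 24) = (t - 2)^2*(t^2 + t - 12) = (t - 3)*(t - 2)^2*(t + 4)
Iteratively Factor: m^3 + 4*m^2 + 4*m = (m + 2)*(m^2 + 2*m) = (m + 2)^2*(m)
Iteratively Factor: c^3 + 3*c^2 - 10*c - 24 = (c + 4)*(c^2 - c - 6) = (c - 3)*(c + 4)*(c + 2)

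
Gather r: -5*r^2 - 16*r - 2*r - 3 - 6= -5*r^2 - 18*r - 9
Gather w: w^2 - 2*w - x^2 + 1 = w^2 - 2*w - x^2 + 1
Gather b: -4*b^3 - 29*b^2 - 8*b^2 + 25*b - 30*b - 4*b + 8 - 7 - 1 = -4*b^3 - 37*b^2 - 9*b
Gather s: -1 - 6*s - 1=-6*s - 2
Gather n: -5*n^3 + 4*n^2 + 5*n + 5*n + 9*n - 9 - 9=-5*n^3 + 4*n^2 + 19*n - 18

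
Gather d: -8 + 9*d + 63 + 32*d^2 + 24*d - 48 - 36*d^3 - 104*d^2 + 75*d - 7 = -36*d^3 - 72*d^2 + 108*d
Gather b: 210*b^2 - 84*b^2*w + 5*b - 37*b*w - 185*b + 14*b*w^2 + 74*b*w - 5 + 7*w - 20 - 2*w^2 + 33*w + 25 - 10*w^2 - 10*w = b^2*(210 - 84*w) + b*(14*w^2 + 37*w - 180) - 12*w^2 + 30*w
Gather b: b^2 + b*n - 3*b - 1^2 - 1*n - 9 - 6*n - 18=b^2 + b*(n - 3) - 7*n - 28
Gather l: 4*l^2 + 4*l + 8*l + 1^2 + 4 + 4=4*l^2 + 12*l + 9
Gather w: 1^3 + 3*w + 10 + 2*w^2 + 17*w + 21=2*w^2 + 20*w + 32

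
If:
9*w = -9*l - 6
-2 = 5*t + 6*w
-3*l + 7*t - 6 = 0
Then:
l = 16/27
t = 10/9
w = -34/27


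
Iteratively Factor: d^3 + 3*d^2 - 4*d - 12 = (d + 2)*(d^2 + d - 6) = (d + 2)*(d + 3)*(d - 2)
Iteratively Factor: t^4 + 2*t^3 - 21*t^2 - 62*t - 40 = (t + 2)*(t^3 - 21*t - 20) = (t - 5)*(t + 2)*(t^2 + 5*t + 4) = (t - 5)*(t + 2)*(t + 4)*(t + 1)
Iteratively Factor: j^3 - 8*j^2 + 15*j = (j - 5)*(j^2 - 3*j) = j*(j - 5)*(j - 3)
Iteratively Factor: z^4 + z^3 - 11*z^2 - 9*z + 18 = (z - 1)*(z^3 + 2*z^2 - 9*z - 18) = (z - 1)*(z + 2)*(z^2 - 9) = (z - 1)*(z + 2)*(z + 3)*(z - 3)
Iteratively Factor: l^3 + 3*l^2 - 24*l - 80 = (l + 4)*(l^2 - l - 20) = (l - 5)*(l + 4)*(l + 4)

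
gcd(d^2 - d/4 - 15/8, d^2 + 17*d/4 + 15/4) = d + 5/4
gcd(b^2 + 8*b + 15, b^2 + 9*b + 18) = b + 3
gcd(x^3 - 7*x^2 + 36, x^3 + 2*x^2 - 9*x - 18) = x^2 - x - 6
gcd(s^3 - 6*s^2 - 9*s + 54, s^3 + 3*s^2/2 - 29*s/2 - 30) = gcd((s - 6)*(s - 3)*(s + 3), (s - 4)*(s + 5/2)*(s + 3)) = s + 3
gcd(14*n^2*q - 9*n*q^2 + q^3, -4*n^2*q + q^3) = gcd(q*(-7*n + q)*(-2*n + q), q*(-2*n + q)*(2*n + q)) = -2*n*q + q^2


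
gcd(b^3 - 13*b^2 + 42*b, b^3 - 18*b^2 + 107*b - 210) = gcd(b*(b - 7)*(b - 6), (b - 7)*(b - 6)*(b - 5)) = b^2 - 13*b + 42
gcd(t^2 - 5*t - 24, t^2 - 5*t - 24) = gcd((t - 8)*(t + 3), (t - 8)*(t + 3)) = t^2 - 5*t - 24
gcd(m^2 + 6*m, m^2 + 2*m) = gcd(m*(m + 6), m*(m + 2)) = m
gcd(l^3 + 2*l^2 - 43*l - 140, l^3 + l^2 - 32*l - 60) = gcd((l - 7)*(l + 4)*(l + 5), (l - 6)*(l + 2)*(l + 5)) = l + 5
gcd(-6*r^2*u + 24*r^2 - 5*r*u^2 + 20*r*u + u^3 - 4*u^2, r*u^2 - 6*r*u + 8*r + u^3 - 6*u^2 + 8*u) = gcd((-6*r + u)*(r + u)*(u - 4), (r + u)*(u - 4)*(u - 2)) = r*u - 4*r + u^2 - 4*u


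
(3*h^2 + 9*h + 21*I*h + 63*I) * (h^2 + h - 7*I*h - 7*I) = 3*h^4 + 12*h^3 + 156*h^2 + 588*h + 441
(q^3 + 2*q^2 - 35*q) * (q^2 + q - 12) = q^5 + 3*q^4 - 45*q^3 - 59*q^2 + 420*q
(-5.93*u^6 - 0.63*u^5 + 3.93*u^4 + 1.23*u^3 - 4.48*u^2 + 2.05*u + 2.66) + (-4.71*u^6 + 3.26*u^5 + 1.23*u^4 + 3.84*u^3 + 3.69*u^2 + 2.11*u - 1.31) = -10.64*u^6 + 2.63*u^5 + 5.16*u^4 + 5.07*u^3 - 0.79*u^2 + 4.16*u + 1.35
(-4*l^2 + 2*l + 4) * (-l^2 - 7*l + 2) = 4*l^4 + 26*l^3 - 26*l^2 - 24*l + 8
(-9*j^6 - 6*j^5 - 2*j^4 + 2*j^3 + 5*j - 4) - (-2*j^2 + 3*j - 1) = -9*j^6 - 6*j^5 - 2*j^4 + 2*j^3 + 2*j^2 + 2*j - 3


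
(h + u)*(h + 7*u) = h^2 + 8*h*u + 7*u^2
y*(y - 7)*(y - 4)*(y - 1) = y^4 - 12*y^3 + 39*y^2 - 28*y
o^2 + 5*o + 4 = (o + 1)*(o + 4)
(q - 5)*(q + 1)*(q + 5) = q^3 + q^2 - 25*q - 25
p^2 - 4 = (p - 2)*(p + 2)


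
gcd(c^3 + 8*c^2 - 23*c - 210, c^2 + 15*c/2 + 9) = c + 6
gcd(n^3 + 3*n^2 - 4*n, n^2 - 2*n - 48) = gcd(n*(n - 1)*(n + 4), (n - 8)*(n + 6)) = 1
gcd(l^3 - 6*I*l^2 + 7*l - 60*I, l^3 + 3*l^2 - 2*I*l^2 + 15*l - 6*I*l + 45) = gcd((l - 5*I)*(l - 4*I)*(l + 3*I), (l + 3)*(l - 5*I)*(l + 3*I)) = l^2 - 2*I*l + 15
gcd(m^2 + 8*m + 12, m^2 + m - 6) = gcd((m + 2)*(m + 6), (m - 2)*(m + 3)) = 1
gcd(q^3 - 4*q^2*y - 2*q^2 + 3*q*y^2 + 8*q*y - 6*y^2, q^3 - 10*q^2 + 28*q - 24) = q - 2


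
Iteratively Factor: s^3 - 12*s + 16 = (s - 2)*(s^2 + 2*s - 8) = (s - 2)^2*(s + 4)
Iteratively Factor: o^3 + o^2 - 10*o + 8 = (o + 4)*(o^2 - 3*o + 2) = (o - 2)*(o + 4)*(o - 1)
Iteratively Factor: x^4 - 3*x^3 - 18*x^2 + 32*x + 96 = (x + 2)*(x^3 - 5*x^2 - 8*x + 48) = (x - 4)*(x + 2)*(x^2 - x - 12) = (x - 4)^2*(x + 2)*(x + 3)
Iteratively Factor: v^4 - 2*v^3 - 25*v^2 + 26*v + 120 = (v + 4)*(v^3 - 6*v^2 - v + 30) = (v - 5)*(v + 4)*(v^2 - v - 6) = (v - 5)*(v - 3)*(v + 4)*(v + 2)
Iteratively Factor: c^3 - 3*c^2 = (c - 3)*(c^2) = c*(c - 3)*(c)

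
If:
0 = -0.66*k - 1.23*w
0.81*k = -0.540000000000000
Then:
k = -0.67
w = 0.36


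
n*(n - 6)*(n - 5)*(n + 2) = n^4 - 9*n^3 + 8*n^2 + 60*n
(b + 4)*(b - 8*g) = b^2 - 8*b*g + 4*b - 32*g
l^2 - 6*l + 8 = (l - 4)*(l - 2)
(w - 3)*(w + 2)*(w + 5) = w^3 + 4*w^2 - 11*w - 30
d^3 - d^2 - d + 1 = (d - 1)^2*(d + 1)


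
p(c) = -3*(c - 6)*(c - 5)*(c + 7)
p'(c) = -3*(c - 6)*(c - 5) - 3*(c - 6)*(c + 7) - 3*(c - 5)*(c + 7) = -9*c^2 + 24*c + 141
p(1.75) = -362.58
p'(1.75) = 155.44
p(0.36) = -577.82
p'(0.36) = 148.47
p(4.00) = -66.00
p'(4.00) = 93.00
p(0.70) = -526.45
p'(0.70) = 153.39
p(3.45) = -123.91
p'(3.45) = 116.68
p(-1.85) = -830.79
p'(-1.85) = 65.80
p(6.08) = -3.39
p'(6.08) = -45.78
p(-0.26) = -665.80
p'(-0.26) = 134.15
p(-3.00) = -864.00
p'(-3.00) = -12.00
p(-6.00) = -396.00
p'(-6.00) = -327.00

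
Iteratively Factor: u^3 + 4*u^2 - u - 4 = (u - 1)*(u^2 + 5*u + 4) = (u - 1)*(u + 1)*(u + 4)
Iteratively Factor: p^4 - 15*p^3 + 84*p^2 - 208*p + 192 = (p - 4)*(p^3 - 11*p^2 + 40*p - 48) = (p - 4)^2*(p^2 - 7*p + 12) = (p - 4)^3*(p - 3)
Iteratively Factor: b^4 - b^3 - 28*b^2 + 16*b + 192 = (b - 4)*(b^3 + 3*b^2 - 16*b - 48) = (b - 4)*(b + 4)*(b^2 - b - 12) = (b - 4)^2*(b + 4)*(b + 3)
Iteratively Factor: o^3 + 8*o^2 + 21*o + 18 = (o + 3)*(o^2 + 5*o + 6) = (o + 3)^2*(o + 2)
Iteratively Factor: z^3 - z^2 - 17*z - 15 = (z - 5)*(z^2 + 4*z + 3) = (z - 5)*(z + 3)*(z + 1)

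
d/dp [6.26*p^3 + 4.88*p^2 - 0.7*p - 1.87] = 18.78*p^2 + 9.76*p - 0.7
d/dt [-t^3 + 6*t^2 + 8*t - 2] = -3*t^2 + 12*t + 8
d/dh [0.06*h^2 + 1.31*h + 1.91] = 0.12*h + 1.31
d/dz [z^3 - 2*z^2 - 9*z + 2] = 3*z^2 - 4*z - 9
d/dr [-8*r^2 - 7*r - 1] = -16*r - 7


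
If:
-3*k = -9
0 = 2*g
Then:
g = 0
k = 3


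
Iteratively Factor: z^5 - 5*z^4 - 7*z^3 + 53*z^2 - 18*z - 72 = (z + 3)*(z^4 - 8*z^3 + 17*z^2 + 2*z - 24) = (z - 2)*(z + 3)*(z^3 - 6*z^2 + 5*z + 12) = (z - 3)*(z - 2)*(z + 3)*(z^2 - 3*z - 4) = (z - 3)*(z - 2)*(z + 1)*(z + 3)*(z - 4)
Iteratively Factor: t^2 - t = (t - 1)*(t)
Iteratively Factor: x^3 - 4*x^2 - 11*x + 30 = (x + 3)*(x^2 - 7*x + 10) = (x - 2)*(x + 3)*(x - 5)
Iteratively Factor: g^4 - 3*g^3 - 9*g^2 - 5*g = (g + 1)*(g^3 - 4*g^2 - 5*g) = (g - 5)*(g + 1)*(g^2 + g) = g*(g - 5)*(g + 1)*(g + 1)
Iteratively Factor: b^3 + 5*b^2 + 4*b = (b + 1)*(b^2 + 4*b) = (b + 1)*(b + 4)*(b)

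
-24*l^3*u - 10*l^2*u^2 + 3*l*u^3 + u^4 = u*(-3*l + u)*(2*l + u)*(4*l + u)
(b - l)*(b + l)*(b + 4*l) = b^3 + 4*b^2*l - b*l^2 - 4*l^3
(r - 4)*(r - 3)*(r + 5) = r^3 - 2*r^2 - 23*r + 60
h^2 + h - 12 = (h - 3)*(h + 4)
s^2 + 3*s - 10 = (s - 2)*(s + 5)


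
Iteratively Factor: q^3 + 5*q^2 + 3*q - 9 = (q - 1)*(q^2 + 6*q + 9) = (q - 1)*(q + 3)*(q + 3)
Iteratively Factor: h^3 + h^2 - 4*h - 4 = (h + 2)*(h^2 - h - 2) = (h + 1)*(h + 2)*(h - 2)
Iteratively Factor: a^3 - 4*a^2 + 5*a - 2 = (a - 1)*(a^2 - 3*a + 2) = (a - 1)^2*(a - 2)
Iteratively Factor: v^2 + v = (v + 1)*(v)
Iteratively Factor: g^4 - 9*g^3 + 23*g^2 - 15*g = (g - 3)*(g^3 - 6*g^2 + 5*g) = (g - 5)*(g - 3)*(g^2 - g) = g*(g - 5)*(g - 3)*(g - 1)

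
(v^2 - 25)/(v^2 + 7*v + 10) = (v - 5)/(v + 2)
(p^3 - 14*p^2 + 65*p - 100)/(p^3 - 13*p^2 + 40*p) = (p^2 - 9*p + 20)/(p*(p - 8))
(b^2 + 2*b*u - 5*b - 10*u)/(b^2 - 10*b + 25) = (b + 2*u)/(b - 5)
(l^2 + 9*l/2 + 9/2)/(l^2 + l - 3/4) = 2*(l + 3)/(2*l - 1)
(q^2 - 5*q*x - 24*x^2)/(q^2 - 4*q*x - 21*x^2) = (-q + 8*x)/(-q + 7*x)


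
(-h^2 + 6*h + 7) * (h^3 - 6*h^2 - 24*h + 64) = -h^5 + 12*h^4 - 5*h^3 - 250*h^2 + 216*h + 448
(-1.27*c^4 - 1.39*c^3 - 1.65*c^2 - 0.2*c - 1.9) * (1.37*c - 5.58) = -1.7399*c^5 + 5.1823*c^4 + 5.4957*c^3 + 8.933*c^2 - 1.487*c + 10.602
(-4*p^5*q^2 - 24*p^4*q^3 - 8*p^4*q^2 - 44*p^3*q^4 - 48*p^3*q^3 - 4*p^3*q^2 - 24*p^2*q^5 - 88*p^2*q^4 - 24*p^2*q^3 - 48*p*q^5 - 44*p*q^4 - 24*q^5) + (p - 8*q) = -4*p^5*q^2 - 24*p^4*q^3 - 8*p^4*q^2 - 44*p^3*q^4 - 48*p^3*q^3 - 4*p^3*q^2 - 24*p^2*q^5 - 88*p^2*q^4 - 24*p^2*q^3 - 48*p*q^5 - 44*p*q^4 + p - 24*q^5 - 8*q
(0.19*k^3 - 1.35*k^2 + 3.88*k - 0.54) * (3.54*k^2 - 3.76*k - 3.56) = 0.6726*k^5 - 5.4934*k^4 + 18.1348*k^3 - 11.6944*k^2 - 11.7824*k + 1.9224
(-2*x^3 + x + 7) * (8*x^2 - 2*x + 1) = -16*x^5 + 4*x^4 + 6*x^3 + 54*x^2 - 13*x + 7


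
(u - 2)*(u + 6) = u^2 + 4*u - 12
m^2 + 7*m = m*(m + 7)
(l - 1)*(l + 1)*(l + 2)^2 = l^4 + 4*l^3 + 3*l^2 - 4*l - 4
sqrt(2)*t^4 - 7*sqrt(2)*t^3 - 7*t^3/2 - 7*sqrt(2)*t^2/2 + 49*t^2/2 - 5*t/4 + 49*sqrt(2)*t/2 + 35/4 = (t - 7)*(t - 5*sqrt(2)/2)*(t + sqrt(2)/2)*(sqrt(2)*t + 1/2)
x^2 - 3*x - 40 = (x - 8)*(x + 5)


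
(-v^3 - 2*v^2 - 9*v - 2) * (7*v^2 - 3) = -7*v^5 - 14*v^4 - 60*v^3 - 8*v^2 + 27*v + 6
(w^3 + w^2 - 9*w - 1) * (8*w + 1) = 8*w^4 + 9*w^3 - 71*w^2 - 17*w - 1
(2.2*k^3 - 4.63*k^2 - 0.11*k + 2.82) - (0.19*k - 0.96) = 2.2*k^3 - 4.63*k^2 - 0.3*k + 3.78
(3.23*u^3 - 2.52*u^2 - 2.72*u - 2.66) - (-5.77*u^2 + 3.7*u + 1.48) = 3.23*u^3 + 3.25*u^2 - 6.42*u - 4.14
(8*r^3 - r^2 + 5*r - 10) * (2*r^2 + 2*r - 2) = 16*r^5 + 14*r^4 - 8*r^3 - 8*r^2 - 30*r + 20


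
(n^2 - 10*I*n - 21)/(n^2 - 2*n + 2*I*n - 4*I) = (n^2 - 10*I*n - 21)/(n^2 + 2*n*(-1 + I) - 4*I)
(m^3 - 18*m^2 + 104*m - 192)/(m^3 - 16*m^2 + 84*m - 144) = (m - 8)/(m - 6)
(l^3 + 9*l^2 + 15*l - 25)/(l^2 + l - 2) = (l^2 + 10*l + 25)/(l + 2)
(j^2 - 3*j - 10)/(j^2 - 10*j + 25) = (j + 2)/(j - 5)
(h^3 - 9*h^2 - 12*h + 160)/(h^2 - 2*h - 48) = (h^2 - h - 20)/(h + 6)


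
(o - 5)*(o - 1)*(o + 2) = o^3 - 4*o^2 - 7*o + 10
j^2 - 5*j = j*(j - 5)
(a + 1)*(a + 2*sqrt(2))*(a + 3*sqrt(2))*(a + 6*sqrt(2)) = a^4 + a^3 + 11*sqrt(2)*a^3 + 11*sqrt(2)*a^2 + 72*a^2 + 72*a + 72*sqrt(2)*a + 72*sqrt(2)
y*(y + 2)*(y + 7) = y^3 + 9*y^2 + 14*y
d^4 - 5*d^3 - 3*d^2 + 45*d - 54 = (d - 3)^2*(d - 2)*(d + 3)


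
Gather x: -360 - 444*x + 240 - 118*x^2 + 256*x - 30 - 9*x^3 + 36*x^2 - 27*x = -9*x^3 - 82*x^2 - 215*x - 150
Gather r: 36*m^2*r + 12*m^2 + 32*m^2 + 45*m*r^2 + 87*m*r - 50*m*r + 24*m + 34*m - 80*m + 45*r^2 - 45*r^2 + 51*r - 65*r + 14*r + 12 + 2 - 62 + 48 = 44*m^2 + 45*m*r^2 - 22*m + r*(36*m^2 + 37*m)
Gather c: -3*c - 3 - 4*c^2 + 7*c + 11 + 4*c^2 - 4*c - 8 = 0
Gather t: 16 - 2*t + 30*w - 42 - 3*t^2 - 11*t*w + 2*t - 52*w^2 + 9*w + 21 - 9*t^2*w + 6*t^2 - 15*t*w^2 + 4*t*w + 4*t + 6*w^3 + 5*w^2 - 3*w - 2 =t^2*(3 - 9*w) + t*(-15*w^2 - 7*w + 4) + 6*w^3 - 47*w^2 + 36*w - 7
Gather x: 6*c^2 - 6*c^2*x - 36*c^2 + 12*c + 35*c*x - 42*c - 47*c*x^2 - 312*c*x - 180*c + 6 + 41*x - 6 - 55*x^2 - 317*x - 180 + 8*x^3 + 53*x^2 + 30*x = -30*c^2 - 210*c + 8*x^3 + x^2*(-47*c - 2) + x*(-6*c^2 - 277*c - 246) - 180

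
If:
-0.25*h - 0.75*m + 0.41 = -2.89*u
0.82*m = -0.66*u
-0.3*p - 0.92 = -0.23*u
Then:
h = 13.9746341463415*u + 1.64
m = -0.804878048780488*u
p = 0.766666666666667*u - 3.06666666666667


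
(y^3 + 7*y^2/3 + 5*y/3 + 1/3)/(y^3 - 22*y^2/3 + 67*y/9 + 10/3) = 3*(y^2 + 2*y + 1)/(3*y^2 - 23*y + 30)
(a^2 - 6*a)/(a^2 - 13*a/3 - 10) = 3*a/(3*a + 5)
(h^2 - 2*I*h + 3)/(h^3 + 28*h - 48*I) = (h^2 - 2*I*h + 3)/(h^3 + 28*h - 48*I)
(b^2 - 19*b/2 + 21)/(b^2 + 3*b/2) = (2*b^2 - 19*b + 42)/(b*(2*b + 3))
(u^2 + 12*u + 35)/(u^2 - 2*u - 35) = (u + 7)/(u - 7)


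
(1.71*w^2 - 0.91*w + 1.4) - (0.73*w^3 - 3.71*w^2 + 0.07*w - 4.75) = -0.73*w^3 + 5.42*w^2 - 0.98*w + 6.15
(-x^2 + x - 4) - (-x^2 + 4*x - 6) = 2 - 3*x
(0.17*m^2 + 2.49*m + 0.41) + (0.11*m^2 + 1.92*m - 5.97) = 0.28*m^2 + 4.41*m - 5.56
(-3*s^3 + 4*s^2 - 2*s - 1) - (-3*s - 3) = -3*s^3 + 4*s^2 + s + 2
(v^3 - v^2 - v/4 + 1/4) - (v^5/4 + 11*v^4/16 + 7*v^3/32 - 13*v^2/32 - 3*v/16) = -v^5/4 - 11*v^4/16 + 25*v^3/32 - 19*v^2/32 - v/16 + 1/4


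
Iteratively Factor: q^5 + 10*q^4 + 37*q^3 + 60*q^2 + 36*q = (q)*(q^4 + 10*q^3 + 37*q^2 + 60*q + 36) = q*(q + 2)*(q^3 + 8*q^2 + 21*q + 18) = q*(q + 2)*(q + 3)*(q^2 + 5*q + 6) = q*(q + 2)^2*(q + 3)*(q + 3)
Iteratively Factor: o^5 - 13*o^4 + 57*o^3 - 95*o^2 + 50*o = (o - 5)*(o^4 - 8*o^3 + 17*o^2 - 10*o) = o*(o - 5)*(o^3 - 8*o^2 + 17*o - 10) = o*(o - 5)^2*(o^2 - 3*o + 2) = o*(o - 5)^2*(o - 1)*(o - 2)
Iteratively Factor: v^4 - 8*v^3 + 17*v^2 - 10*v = (v - 2)*(v^3 - 6*v^2 + 5*v) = (v - 2)*(v - 1)*(v^2 - 5*v) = v*(v - 2)*(v - 1)*(v - 5)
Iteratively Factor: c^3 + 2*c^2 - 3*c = (c)*(c^2 + 2*c - 3) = c*(c + 3)*(c - 1)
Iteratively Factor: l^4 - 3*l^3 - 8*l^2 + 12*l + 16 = (l - 2)*(l^3 - l^2 - 10*l - 8) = (l - 2)*(l + 2)*(l^2 - 3*l - 4) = (l - 4)*(l - 2)*(l + 2)*(l + 1)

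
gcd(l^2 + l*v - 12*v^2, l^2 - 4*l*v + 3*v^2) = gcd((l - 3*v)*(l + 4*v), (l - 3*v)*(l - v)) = -l + 3*v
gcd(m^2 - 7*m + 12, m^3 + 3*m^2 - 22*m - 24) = m - 4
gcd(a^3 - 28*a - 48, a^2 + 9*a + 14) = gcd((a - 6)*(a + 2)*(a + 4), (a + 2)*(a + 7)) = a + 2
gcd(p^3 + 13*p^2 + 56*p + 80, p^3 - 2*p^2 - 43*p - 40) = p + 5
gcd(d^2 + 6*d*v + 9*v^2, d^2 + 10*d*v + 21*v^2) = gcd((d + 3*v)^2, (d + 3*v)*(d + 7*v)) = d + 3*v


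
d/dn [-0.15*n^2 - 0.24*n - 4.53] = -0.3*n - 0.24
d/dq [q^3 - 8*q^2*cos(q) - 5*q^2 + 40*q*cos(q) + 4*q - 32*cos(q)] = 8*q^2*sin(q) + 3*q^2 - 40*q*sin(q) - 16*q*cos(q) - 10*q + 32*sin(q) + 40*cos(q) + 4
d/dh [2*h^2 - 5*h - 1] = 4*h - 5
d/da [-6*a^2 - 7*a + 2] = -12*a - 7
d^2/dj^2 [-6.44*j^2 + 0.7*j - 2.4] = -12.8800000000000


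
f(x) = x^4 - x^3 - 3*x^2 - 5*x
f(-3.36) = 148.32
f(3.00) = 12.00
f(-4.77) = 581.82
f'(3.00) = 58.00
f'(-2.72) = -91.37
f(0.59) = -4.08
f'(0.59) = -8.76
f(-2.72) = 66.26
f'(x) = 4*x^3 - 3*x^2 - 6*x - 5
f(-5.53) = 1040.21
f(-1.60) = 10.97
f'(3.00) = 58.00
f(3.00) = 12.00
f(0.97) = -7.70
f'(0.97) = -9.99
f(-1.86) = 17.32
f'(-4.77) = -478.76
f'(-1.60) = -19.46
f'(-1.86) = -29.96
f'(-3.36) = -170.44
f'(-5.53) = -740.01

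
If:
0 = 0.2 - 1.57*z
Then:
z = 0.13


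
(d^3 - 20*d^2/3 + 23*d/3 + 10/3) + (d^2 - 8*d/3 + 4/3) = d^3 - 17*d^2/3 + 5*d + 14/3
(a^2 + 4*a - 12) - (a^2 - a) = 5*a - 12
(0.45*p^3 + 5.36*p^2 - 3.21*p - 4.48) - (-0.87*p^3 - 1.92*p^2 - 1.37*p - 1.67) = 1.32*p^3 + 7.28*p^2 - 1.84*p - 2.81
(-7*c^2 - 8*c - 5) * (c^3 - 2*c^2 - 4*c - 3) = -7*c^5 + 6*c^4 + 39*c^3 + 63*c^2 + 44*c + 15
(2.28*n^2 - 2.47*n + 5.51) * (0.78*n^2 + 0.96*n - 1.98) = 1.7784*n^4 + 0.262199999999999*n^3 - 2.5878*n^2 + 10.1802*n - 10.9098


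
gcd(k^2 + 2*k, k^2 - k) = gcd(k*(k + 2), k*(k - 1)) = k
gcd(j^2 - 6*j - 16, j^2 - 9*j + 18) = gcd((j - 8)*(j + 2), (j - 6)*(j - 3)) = 1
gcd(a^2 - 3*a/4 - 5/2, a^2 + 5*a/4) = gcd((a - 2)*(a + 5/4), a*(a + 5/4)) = a + 5/4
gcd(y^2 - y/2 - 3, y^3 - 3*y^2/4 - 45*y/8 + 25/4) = y - 2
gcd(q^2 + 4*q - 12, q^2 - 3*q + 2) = q - 2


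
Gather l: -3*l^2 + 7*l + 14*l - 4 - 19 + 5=-3*l^2 + 21*l - 18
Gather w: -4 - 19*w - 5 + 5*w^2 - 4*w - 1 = 5*w^2 - 23*w - 10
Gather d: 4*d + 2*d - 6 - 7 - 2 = 6*d - 15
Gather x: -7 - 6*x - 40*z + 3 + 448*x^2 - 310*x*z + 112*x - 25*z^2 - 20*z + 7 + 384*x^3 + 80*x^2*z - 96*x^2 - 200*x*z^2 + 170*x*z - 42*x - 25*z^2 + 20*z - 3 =384*x^3 + x^2*(80*z + 352) + x*(-200*z^2 - 140*z + 64) - 50*z^2 - 40*z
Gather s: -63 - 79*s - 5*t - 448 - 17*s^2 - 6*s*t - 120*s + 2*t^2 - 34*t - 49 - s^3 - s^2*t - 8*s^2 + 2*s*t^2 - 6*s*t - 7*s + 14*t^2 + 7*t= -s^3 + s^2*(-t - 25) + s*(2*t^2 - 12*t - 206) + 16*t^2 - 32*t - 560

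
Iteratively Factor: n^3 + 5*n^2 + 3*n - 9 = (n + 3)*(n^2 + 2*n - 3) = (n - 1)*(n + 3)*(n + 3)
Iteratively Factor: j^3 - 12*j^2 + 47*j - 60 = (j - 4)*(j^2 - 8*j + 15) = (j - 4)*(j - 3)*(j - 5)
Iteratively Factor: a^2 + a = (a)*(a + 1)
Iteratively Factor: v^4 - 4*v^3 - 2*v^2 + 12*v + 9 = (v + 1)*(v^3 - 5*v^2 + 3*v + 9) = (v - 3)*(v + 1)*(v^2 - 2*v - 3) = (v - 3)*(v + 1)^2*(v - 3)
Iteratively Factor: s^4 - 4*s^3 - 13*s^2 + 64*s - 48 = (s - 3)*(s^3 - s^2 - 16*s + 16) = (s - 3)*(s - 1)*(s^2 - 16) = (s - 3)*(s - 1)*(s + 4)*(s - 4)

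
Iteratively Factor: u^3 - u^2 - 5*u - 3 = (u + 1)*(u^2 - 2*u - 3) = (u - 3)*(u + 1)*(u + 1)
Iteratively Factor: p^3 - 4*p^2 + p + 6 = (p - 2)*(p^2 - 2*p - 3) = (p - 2)*(p + 1)*(p - 3)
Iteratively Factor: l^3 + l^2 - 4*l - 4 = (l + 1)*(l^2 - 4) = (l + 1)*(l + 2)*(l - 2)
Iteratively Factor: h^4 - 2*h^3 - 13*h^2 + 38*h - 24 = (h - 2)*(h^3 - 13*h + 12) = (h - 2)*(h + 4)*(h^2 - 4*h + 3) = (h - 2)*(h - 1)*(h + 4)*(h - 3)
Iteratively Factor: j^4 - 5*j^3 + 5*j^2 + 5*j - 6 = (j - 3)*(j^3 - 2*j^2 - j + 2) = (j - 3)*(j + 1)*(j^2 - 3*j + 2) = (j - 3)*(j - 1)*(j + 1)*(j - 2)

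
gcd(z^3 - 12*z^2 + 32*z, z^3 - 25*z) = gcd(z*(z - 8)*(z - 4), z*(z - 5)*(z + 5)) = z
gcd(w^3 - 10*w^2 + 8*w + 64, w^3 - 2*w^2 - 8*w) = w^2 - 2*w - 8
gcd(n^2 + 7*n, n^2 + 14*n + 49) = n + 7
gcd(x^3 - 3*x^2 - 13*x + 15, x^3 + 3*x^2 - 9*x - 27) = x + 3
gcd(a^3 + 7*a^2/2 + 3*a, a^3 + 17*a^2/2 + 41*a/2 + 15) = a^2 + 7*a/2 + 3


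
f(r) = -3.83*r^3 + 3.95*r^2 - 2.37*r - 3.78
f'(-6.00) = -463.41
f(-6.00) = 979.92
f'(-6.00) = -463.41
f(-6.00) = 979.92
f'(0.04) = -2.07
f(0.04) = -3.87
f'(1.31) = -11.74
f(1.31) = -8.72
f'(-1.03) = -22.70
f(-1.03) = 7.04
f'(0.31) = -1.03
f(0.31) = -4.25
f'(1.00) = -5.96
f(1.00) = -6.03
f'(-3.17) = -142.87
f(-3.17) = 165.43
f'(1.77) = -24.38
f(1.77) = -16.84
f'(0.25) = -1.11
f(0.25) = -4.19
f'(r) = -11.49*r^2 + 7.9*r - 2.37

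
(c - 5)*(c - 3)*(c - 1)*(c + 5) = c^4 - 4*c^3 - 22*c^2 + 100*c - 75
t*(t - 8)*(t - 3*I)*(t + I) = t^4 - 8*t^3 - 2*I*t^3 + 3*t^2 + 16*I*t^2 - 24*t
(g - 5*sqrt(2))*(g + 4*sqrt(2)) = g^2 - sqrt(2)*g - 40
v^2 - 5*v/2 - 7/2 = (v - 7/2)*(v + 1)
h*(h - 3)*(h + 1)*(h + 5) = h^4 + 3*h^3 - 13*h^2 - 15*h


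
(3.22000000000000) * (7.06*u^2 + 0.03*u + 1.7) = 22.7332*u^2 + 0.0966*u + 5.474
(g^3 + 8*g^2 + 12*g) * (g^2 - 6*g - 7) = g^5 + 2*g^4 - 43*g^3 - 128*g^2 - 84*g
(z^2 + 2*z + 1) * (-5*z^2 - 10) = -5*z^4 - 10*z^3 - 15*z^2 - 20*z - 10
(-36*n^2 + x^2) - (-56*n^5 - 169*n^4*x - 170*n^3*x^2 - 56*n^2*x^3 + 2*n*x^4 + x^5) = 56*n^5 + 169*n^4*x + 170*n^3*x^2 + 56*n^2*x^3 - 36*n^2 - 2*n*x^4 - x^5 + x^2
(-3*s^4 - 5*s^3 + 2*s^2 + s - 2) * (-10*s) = 30*s^5 + 50*s^4 - 20*s^3 - 10*s^2 + 20*s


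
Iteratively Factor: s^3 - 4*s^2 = (s)*(s^2 - 4*s) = s*(s - 4)*(s)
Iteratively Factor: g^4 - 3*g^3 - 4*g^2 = (g)*(g^3 - 3*g^2 - 4*g) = g*(g + 1)*(g^2 - 4*g) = g*(g - 4)*(g + 1)*(g)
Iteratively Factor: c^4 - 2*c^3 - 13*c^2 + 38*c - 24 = (c + 4)*(c^3 - 6*c^2 + 11*c - 6) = (c - 1)*(c + 4)*(c^2 - 5*c + 6) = (c - 2)*(c - 1)*(c + 4)*(c - 3)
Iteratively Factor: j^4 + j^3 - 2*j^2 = (j)*(j^3 + j^2 - 2*j) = j*(j - 1)*(j^2 + 2*j) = j*(j - 1)*(j + 2)*(j)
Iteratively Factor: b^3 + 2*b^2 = (b + 2)*(b^2) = b*(b + 2)*(b)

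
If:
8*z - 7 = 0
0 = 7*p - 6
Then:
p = 6/7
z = 7/8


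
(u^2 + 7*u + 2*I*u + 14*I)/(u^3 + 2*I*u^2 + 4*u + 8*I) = (u + 7)/(u^2 + 4)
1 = 1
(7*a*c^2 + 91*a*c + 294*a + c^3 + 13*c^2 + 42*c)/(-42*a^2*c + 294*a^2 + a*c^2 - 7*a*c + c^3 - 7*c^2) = (-c^2 - 13*c - 42)/(6*a*c - 42*a - c^2 + 7*c)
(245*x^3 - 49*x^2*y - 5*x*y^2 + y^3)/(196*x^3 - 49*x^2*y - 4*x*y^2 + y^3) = (5*x - y)/(4*x - y)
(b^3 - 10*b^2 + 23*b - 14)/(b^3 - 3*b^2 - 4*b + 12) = (b^2 - 8*b + 7)/(b^2 - b - 6)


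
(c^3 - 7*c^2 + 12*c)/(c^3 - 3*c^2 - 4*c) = (c - 3)/(c + 1)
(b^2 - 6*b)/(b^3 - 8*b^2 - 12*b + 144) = b/(b^2 - 2*b - 24)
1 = 1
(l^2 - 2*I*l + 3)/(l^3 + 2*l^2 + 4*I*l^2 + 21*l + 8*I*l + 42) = (l + I)/(l^2 + l*(2 + 7*I) + 14*I)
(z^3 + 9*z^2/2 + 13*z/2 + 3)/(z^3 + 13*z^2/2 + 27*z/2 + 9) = (z + 1)/(z + 3)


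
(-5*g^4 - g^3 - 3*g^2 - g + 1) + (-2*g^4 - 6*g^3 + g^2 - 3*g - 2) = -7*g^4 - 7*g^3 - 2*g^2 - 4*g - 1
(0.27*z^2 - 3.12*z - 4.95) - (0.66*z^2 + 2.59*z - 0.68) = -0.39*z^2 - 5.71*z - 4.27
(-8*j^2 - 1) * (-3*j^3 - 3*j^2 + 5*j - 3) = 24*j^5 + 24*j^4 - 37*j^3 + 27*j^2 - 5*j + 3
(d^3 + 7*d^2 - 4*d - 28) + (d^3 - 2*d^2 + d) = 2*d^3 + 5*d^2 - 3*d - 28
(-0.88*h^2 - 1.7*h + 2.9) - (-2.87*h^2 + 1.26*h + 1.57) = 1.99*h^2 - 2.96*h + 1.33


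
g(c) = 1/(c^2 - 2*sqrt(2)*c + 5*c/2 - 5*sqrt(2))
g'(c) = (-2*c - 5/2 + 2*sqrt(2))/(c^2 - 2*sqrt(2)*c + 5*c/2 - 5*sqrt(2))^2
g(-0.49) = -0.15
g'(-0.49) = 0.03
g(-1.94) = -0.37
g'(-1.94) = 0.59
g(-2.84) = 0.52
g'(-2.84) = 1.62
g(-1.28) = -0.20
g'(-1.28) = 0.11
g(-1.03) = -0.18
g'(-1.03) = 0.07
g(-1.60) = -0.25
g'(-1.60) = 0.22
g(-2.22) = -0.71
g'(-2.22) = 2.39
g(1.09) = -0.16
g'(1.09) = -0.05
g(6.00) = 0.04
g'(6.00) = -0.02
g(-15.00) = 0.00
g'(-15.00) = 0.00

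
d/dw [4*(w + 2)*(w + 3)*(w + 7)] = 12*w^2 + 96*w + 164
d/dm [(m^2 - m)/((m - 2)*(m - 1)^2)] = (2 - m^2)/(m^4 - 6*m^3 + 13*m^2 - 12*m + 4)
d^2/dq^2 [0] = 0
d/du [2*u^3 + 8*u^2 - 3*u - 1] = 6*u^2 + 16*u - 3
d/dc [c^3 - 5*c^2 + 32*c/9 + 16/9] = 3*c^2 - 10*c + 32/9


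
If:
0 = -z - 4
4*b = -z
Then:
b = 1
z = -4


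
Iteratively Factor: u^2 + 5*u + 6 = (u + 3)*(u + 2)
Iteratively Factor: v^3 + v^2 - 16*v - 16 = (v + 4)*(v^2 - 3*v - 4) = (v + 1)*(v + 4)*(v - 4)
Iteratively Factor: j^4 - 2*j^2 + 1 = (j + 1)*(j^3 - j^2 - j + 1) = (j - 1)*(j + 1)*(j^2 - 1) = (j - 1)*(j + 1)^2*(j - 1)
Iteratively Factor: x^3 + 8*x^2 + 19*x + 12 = (x + 3)*(x^2 + 5*x + 4) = (x + 3)*(x + 4)*(x + 1)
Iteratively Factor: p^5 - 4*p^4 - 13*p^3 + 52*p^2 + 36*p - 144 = (p - 3)*(p^4 - p^3 - 16*p^2 + 4*p + 48) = (p - 3)*(p + 2)*(p^3 - 3*p^2 - 10*p + 24) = (p - 3)*(p - 2)*(p + 2)*(p^2 - p - 12) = (p - 4)*(p - 3)*(p - 2)*(p + 2)*(p + 3)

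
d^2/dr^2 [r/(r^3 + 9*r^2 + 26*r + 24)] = 2*(r*(3*r^2 + 18*r + 26)^2 - (3*r^2 + 3*r*(r + 3) + 18*r + 26)*(r^3 + 9*r^2 + 26*r + 24))/(r^3 + 9*r^2 + 26*r + 24)^3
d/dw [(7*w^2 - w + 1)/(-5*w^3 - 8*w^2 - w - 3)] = (35*w^4 - 10*w^3 - 26*w + 4)/(25*w^6 + 80*w^5 + 74*w^4 + 46*w^3 + 49*w^2 + 6*w + 9)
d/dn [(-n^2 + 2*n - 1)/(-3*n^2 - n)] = (7*n^2 - 6*n - 1)/(n^2*(9*n^2 + 6*n + 1))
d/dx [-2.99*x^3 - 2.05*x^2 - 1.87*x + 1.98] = -8.97*x^2 - 4.1*x - 1.87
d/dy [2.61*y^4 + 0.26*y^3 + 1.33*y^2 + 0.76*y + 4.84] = 10.44*y^3 + 0.78*y^2 + 2.66*y + 0.76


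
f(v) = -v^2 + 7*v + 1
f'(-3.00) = 13.00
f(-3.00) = -29.00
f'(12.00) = -17.00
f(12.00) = -59.00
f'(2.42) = 2.16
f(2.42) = 12.08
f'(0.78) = 5.44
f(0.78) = 5.85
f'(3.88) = -0.76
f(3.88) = 13.11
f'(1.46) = 4.08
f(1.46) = 9.09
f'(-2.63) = 12.26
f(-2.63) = -24.33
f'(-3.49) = 13.98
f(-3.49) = -35.61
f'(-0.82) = 8.64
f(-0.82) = -5.41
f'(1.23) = 4.54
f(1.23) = 8.10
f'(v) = 7 - 2*v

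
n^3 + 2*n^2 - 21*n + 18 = (n - 3)*(n - 1)*(n + 6)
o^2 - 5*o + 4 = (o - 4)*(o - 1)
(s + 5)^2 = s^2 + 10*s + 25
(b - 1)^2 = b^2 - 2*b + 1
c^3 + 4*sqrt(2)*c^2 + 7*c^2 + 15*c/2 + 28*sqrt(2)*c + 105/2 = (c + 7)*(c + 3*sqrt(2)/2)*(c + 5*sqrt(2)/2)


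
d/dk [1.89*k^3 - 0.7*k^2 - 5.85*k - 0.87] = 5.67*k^2 - 1.4*k - 5.85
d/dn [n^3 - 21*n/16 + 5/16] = 3*n^2 - 21/16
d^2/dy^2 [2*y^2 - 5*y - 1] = 4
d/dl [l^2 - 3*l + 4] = 2*l - 3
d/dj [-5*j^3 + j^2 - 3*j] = -15*j^2 + 2*j - 3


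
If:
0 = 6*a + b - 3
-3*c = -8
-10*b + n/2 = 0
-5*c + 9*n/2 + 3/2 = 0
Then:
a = 1549/3240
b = 71/540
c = 8/3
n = 71/27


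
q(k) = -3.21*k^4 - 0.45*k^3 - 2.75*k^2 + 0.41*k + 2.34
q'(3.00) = -374.92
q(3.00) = -293.34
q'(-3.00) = 351.44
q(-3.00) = -271.50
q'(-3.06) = 372.50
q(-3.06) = -293.21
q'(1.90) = -102.98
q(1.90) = -51.73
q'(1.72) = -78.38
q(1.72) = -35.47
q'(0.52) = -4.62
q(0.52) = 1.51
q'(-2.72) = 263.77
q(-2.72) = -185.77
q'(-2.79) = 284.10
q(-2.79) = -204.94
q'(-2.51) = 208.75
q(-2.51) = -136.31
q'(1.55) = -59.17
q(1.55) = -23.84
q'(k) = -12.84*k^3 - 1.35*k^2 - 5.5*k + 0.41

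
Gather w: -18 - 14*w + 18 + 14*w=0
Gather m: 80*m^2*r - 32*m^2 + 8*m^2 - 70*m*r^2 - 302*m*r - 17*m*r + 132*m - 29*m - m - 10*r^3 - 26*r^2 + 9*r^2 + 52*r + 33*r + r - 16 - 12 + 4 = m^2*(80*r - 24) + m*(-70*r^2 - 319*r + 102) - 10*r^3 - 17*r^2 + 86*r - 24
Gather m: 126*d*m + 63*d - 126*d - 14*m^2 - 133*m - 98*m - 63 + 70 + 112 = -63*d - 14*m^2 + m*(126*d - 231) + 119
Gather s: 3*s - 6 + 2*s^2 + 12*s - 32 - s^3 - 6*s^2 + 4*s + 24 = -s^3 - 4*s^2 + 19*s - 14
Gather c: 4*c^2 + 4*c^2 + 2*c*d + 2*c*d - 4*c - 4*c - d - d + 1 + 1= 8*c^2 + c*(4*d - 8) - 2*d + 2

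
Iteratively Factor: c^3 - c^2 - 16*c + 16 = (c - 4)*(c^2 + 3*c - 4) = (c - 4)*(c + 4)*(c - 1)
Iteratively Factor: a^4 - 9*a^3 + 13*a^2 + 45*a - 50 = (a - 5)*(a^3 - 4*a^2 - 7*a + 10) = (a - 5)*(a + 2)*(a^2 - 6*a + 5) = (a - 5)*(a - 1)*(a + 2)*(a - 5)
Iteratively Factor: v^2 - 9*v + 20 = (v - 5)*(v - 4)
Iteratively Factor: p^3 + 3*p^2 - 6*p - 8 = (p + 4)*(p^2 - p - 2) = (p + 1)*(p + 4)*(p - 2)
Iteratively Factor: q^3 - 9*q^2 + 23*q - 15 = (q - 5)*(q^2 - 4*q + 3) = (q - 5)*(q - 3)*(q - 1)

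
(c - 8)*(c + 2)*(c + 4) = c^3 - 2*c^2 - 40*c - 64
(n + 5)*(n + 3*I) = n^2 + 5*n + 3*I*n + 15*I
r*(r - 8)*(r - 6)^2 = r^4 - 20*r^3 + 132*r^2 - 288*r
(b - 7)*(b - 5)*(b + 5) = b^3 - 7*b^2 - 25*b + 175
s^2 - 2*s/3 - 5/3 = (s - 5/3)*(s + 1)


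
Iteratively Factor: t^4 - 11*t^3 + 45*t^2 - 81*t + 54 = (t - 2)*(t^3 - 9*t^2 + 27*t - 27) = (t - 3)*(t - 2)*(t^2 - 6*t + 9) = (t - 3)^2*(t - 2)*(t - 3)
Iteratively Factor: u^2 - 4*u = (u)*(u - 4)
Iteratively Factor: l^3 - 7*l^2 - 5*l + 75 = (l + 3)*(l^2 - 10*l + 25) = (l - 5)*(l + 3)*(l - 5)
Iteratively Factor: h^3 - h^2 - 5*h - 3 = (h - 3)*(h^2 + 2*h + 1) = (h - 3)*(h + 1)*(h + 1)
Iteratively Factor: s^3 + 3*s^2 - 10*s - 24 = (s + 4)*(s^2 - s - 6) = (s - 3)*(s + 4)*(s + 2)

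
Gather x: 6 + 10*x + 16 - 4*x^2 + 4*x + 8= -4*x^2 + 14*x + 30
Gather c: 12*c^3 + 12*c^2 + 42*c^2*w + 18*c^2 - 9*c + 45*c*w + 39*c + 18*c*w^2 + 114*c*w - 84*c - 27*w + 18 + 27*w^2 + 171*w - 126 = 12*c^3 + c^2*(42*w + 30) + c*(18*w^2 + 159*w - 54) + 27*w^2 + 144*w - 108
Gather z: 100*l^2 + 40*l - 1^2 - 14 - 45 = 100*l^2 + 40*l - 60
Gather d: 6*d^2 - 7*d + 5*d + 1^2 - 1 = 6*d^2 - 2*d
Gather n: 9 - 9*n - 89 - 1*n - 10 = -10*n - 90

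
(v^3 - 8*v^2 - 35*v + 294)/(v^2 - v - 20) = (-v^3 + 8*v^2 + 35*v - 294)/(-v^2 + v + 20)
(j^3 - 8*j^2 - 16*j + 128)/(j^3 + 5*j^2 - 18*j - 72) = (j^2 - 4*j - 32)/(j^2 + 9*j + 18)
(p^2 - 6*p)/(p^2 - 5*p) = (p - 6)/(p - 5)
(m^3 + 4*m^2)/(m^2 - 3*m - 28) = m^2/(m - 7)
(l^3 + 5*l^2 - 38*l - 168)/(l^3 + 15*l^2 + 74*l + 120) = (l^2 + l - 42)/(l^2 + 11*l + 30)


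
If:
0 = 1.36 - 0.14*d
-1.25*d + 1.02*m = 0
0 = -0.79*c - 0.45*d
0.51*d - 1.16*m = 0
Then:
No Solution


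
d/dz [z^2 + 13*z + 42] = 2*z + 13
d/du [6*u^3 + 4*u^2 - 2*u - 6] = 18*u^2 + 8*u - 2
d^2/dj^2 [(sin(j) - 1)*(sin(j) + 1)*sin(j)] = (7 - 9*sin(j)^2)*sin(j)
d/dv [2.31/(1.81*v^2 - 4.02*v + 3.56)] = (9.2862 - 8.3622*v)/(1.81*v^2 - 4.02*v + 3.56)^2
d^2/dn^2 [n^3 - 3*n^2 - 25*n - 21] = 6*n - 6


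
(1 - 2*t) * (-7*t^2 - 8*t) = 14*t^3 + 9*t^2 - 8*t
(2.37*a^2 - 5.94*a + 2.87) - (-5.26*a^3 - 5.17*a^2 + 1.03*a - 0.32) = 5.26*a^3 + 7.54*a^2 - 6.97*a + 3.19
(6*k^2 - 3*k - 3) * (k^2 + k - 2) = 6*k^4 + 3*k^3 - 18*k^2 + 3*k + 6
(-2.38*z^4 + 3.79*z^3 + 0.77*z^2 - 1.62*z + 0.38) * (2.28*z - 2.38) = -5.4264*z^5 + 14.3056*z^4 - 7.2646*z^3 - 5.5262*z^2 + 4.722*z - 0.9044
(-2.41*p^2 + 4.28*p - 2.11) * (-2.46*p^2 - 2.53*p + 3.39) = 5.9286*p^4 - 4.4315*p^3 - 13.8077*p^2 + 19.8475*p - 7.1529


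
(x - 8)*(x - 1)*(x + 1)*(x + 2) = x^4 - 6*x^3 - 17*x^2 + 6*x + 16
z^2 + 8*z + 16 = (z + 4)^2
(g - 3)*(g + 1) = g^2 - 2*g - 3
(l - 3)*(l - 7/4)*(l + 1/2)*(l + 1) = l^4 - 13*l^3/4 - 11*l^2/8 + 11*l/2 + 21/8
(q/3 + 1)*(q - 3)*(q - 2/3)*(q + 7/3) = q^4/3 + 5*q^3/9 - 95*q^2/27 - 5*q + 14/3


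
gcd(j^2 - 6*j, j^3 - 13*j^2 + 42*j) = j^2 - 6*j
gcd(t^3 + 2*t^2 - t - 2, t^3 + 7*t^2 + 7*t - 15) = t - 1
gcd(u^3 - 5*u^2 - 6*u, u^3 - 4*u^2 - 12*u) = u^2 - 6*u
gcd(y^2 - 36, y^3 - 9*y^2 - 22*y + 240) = y - 6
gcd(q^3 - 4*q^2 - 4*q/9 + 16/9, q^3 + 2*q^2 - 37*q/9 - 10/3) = q + 2/3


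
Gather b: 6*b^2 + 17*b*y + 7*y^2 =6*b^2 + 17*b*y + 7*y^2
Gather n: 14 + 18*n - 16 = 18*n - 2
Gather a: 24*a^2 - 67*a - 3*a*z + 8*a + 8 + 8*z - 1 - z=24*a^2 + a*(-3*z - 59) + 7*z + 7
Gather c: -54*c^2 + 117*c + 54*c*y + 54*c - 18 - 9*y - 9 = -54*c^2 + c*(54*y + 171) - 9*y - 27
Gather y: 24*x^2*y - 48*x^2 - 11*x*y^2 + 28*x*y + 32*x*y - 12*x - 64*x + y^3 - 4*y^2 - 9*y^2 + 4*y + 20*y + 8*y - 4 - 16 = -48*x^2 - 76*x + y^3 + y^2*(-11*x - 13) + y*(24*x^2 + 60*x + 32) - 20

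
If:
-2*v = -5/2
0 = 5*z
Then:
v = 5/4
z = 0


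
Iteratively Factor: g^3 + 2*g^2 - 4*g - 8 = (g + 2)*(g^2 - 4) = (g - 2)*(g + 2)*(g + 2)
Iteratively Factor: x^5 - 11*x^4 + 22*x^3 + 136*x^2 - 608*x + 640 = (x + 4)*(x^4 - 15*x^3 + 82*x^2 - 192*x + 160) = (x - 2)*(x + 4)*(x^3 - 13*x^2 + 56*x - 80) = (x - 4)*(x - 2)*(x + 4)*(x^2 - 9*x + 20) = (x - 4)^2*(x - 2)*(x + 4)*(x - 5)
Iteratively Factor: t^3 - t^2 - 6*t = (t)*(t^2 - t - 6) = t*(t - 3)*(t + 2)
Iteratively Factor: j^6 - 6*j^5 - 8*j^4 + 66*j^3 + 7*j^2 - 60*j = (j + 1)*(j^5 - 7*j^4 - j^3 + 67*j^2 - 60*j) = j*(j + 1)*(j^4 - 7*j^3 - j^2 + 67*j - 60) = j*(j - 5)*(j + 1)*(j^3 - 2*j^2 - 11*j + 12) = j*(j - 5)*(j - 1)*(j + 1)*(j^2 - j - 12) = j*(j - 5)*(j - 4)*(j - 1)*(j + 1)*(j + 3)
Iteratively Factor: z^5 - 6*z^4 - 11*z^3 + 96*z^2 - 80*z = (z - 4)*(z^4 - 2*z^3 - 19*z^2 + 20*z) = (z - 5)*(z - 4)*(z^3 + 3*z^2 - 4*z) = (z - 5)*(z - 4)*(z - 1)*(z^2 + 4*z) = z*(z - 5)*(z - 4)*(z - 1)*(z + 4)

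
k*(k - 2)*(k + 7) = k^3 + 5*k^2 - 14*k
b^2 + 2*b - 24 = (b - 4)*(b + 6)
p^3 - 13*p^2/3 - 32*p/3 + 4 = (p - 6)*(p - 1/3)*(p + 2)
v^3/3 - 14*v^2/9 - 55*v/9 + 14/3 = (v/3 + 1)*(v - 7)*(v - 2/3)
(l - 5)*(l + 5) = l^2 - 25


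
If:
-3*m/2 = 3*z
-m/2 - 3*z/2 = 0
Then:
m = 0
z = 0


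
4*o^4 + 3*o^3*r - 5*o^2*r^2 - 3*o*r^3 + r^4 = (-4*o + r)*(-o + r)*(o + r)^2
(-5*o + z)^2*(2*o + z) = 50*o^3 + 5*o^2*z - 8*o*z^2 + z^3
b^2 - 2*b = b*(b - 2)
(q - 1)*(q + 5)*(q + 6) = q^3 + 10*q^2 + 19*q - 30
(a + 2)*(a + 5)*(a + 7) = a^3 + 14*a^2 + 59*a + 70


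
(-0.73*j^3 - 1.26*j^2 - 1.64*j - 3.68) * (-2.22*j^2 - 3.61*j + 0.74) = 1.6206*j^5 + 5.4325*j^4 + 7.6492*j^3 + 13.1576*j^2 + 12.0712*j - 2.7232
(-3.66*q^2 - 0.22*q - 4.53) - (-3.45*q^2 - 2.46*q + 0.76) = -0.21*q^2 + 2.24*q - 5.29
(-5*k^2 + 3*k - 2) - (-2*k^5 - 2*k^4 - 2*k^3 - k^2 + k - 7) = 2*k^5 + 2*k^4 + 2*k^3 - 4*k^2 + 2*k + 5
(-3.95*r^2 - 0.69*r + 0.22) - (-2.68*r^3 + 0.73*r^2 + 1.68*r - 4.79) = 2.68*r^3 - 4.68*r^2 - 2.37*r + 5.01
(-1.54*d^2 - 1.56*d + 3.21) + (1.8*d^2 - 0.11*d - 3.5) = 0.26*d^2 - 1.67*d - 0.29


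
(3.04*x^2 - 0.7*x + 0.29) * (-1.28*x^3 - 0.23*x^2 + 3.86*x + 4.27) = -3.8912*x^5 + 0.1968*x^4 + 11.5242*x^3 + 10.2121*x^2 - 1.8696*x + 1.2383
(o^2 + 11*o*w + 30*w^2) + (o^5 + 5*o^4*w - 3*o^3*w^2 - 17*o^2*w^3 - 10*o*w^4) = o^5 + 5*o^4*w - 3*o^3*w^2 - 17*o^2*w^3 + o^2 - 10*o*w^4 + 11*o*w + 30*w^2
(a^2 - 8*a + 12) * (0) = 0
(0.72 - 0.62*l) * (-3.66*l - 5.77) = 2.2692*l^2 + 0.9422*l - 4.1544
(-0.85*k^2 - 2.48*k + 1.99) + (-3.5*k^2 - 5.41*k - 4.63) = -4.35*k^2 - 7.89*k - 2.64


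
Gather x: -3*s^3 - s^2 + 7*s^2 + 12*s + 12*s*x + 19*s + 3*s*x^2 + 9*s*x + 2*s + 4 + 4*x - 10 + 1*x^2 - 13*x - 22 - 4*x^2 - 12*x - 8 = -3*s^3 + 6*s^2 + 33*s + x^2*(3*s - 3) + x*(21*s - 21) - 36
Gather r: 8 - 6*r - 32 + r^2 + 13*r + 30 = r^2 + 7*r + 6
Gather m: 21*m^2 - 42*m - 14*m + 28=21*m^2 - 56*m + 28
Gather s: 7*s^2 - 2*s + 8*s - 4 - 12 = 7*s^2 + 6*s - 16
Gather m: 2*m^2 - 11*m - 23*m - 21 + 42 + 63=2*m^2 - 34*m + 84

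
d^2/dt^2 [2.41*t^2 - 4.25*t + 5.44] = 4.82000000000000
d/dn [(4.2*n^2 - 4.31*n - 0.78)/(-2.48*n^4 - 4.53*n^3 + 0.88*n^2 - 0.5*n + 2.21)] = (20.832*n^5 - 13.0404*n^4 - 46.7862*n^3 - 8.9074*n^2 + 19.9368*n - 9.9151)/(6.1504*n^8 + 22.4688*n^7 + 16.1561*n^6 - 5.4928*n^5 - 5.6572*n^4 - 20.9026*n^3 + 4.1396*n^2 - 2.21*n + 4.8841)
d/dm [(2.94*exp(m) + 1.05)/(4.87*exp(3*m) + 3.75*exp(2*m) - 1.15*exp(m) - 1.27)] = (-(2.94*exp(m) + 1.05)*(14.61*exp(2*m) + 7.5*exp(m) - 1.15) + 14.3178*exp(3*m) + 11.025*exp(2*m) - 3.381*exp(m) - 3.7338)*exp(m)/(4.87*exp(3*m) + 3.75*exp(2*m) - 1.15*exp(m) - 1.27)^2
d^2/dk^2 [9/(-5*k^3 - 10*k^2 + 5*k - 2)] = 90*((3*k + 2)*(5*k^3 + 10*k^2 - 5*k + 2) - 5*(3*k^2 + 4*k - 1)^2)/(5*k^3 + 10*k^2 - 5*k + 2)^3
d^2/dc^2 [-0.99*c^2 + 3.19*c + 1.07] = -1.98000000000000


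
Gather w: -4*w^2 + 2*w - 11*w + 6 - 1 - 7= -4*w^2 - 9*w - 2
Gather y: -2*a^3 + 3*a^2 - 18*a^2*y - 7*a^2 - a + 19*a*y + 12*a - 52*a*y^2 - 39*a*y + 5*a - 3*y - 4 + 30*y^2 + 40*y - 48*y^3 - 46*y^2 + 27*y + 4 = -2*a^3 - 4*a^2 + 16*a - 48*y^3 + y^2*(-52*a - 16) + y*(-18*a^2 - 20*a + 64)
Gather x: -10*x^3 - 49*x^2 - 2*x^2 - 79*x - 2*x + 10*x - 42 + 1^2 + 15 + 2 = -10*x^3 - 51*x^2 - 71*x - 24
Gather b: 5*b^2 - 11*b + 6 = 5*b^2 - 11*b + 6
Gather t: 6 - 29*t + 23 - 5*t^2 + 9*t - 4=-5*t^2 - 20*t + 25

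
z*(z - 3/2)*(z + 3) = z^3 + 3*z^2/2 - 9*z/2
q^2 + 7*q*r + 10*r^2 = (q + 2*r)*(q + 5*r)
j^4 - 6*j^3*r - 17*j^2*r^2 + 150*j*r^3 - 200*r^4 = (j - 5*r)*(j - 4*r)*(j - 2*r)*(j + 5*r)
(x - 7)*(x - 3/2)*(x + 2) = x^3 - 13*x^2/2 - 13*x/2 + 21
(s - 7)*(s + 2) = s^2 - 5*s - 14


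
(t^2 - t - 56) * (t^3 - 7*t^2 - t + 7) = t^5 - 8*t^4 - 50*t^3 + 400*t^2 + 49*t - 392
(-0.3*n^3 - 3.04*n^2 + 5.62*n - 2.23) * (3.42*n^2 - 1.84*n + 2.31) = -1.026*n^5 - 9.8448*n^4 + 24.121*n^3 - 24.9898*n^2 + 17.0854*n - 5.1513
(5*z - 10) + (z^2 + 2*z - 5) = z^2 + 7*z - 15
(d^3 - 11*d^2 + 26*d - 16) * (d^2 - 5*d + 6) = d^5 - 16*d^4 + 87*d^3 - 212*d^2 + 236*d - 96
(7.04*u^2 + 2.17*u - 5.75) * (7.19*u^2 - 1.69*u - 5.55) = 50.6176*u^4 + 3.7047*u^3 - 84.0818*u^2 - 2.326*u + 31.9125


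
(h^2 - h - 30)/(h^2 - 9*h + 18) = (h + 5)/(h - 3)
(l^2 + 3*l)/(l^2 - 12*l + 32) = l*(l + 3)/(l^2 - 12*l + 32)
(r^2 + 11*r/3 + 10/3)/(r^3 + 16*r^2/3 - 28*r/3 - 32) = (3*r + 5)/(3*r^2 + 10*r - 48)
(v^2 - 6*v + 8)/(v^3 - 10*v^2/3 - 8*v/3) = 3*(v - 2)/(v*(3*v + 2))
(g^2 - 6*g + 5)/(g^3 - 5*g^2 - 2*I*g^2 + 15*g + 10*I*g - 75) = (g - 1)/(g^2 - 2*I*g + 15)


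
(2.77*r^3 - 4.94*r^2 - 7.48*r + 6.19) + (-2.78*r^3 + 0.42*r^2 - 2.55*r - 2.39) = -0.00999999999999979*r^3 - 4.52*r^2 - 10.03*r + 3.8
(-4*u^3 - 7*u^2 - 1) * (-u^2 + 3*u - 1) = 4*u^5 - 5*u^4 - 17*u^3 + 8*u^2 - 3*u + 1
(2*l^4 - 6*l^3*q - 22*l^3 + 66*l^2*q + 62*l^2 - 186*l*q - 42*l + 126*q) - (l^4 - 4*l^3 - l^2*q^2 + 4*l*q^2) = l^4 - 6*l^3*q - 18*l^3 + l^2*q^2 + 66*l^2*q + 62*l^2 - 4*l*q^2 - 186*l*q - 42*l + 126*q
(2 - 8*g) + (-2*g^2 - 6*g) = -2*g^2 - 14*g + 2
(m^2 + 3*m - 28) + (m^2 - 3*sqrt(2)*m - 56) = 2*m^2 - 3*sqrt(2)*m + 3*m - 84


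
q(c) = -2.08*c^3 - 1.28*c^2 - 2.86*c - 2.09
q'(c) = -6.24*c^2 - 2.56*c - 2.86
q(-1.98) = 14.70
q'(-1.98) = -22.25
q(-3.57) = 86.45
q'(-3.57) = -73.25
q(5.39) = -380.40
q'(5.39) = -197.94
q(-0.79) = 0.40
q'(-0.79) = -4.73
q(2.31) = -41.17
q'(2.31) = -42.07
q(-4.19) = 140.43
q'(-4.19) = -101.68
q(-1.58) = 7.44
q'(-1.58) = -14.39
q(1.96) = -28.27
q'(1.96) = -31.85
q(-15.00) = 6772.81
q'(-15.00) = -1368.46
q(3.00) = -78.35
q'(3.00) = -66.70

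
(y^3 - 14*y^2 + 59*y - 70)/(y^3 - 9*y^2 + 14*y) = (y - 5)/y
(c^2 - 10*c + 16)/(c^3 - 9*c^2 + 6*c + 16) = 1/(c + 1)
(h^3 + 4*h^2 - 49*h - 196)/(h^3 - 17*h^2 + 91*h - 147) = (h^2 + 11*h + 28)/(h^2 - 10*h + 21)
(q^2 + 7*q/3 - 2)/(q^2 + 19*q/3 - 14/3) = (q + 3)/(q + 7)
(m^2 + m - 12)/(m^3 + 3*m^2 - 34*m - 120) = (m - 3)/(m^2 - m - 30)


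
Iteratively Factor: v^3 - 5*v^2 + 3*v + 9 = (v - 3)*(v^2 - 2*v - 3) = (v - 3)*(v + 1)*(v - 3)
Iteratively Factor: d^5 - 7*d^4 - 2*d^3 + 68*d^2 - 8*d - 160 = (d - 2)*(d^4 - 5*d^3 - 12*d^2 + 44*d + 80) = (d - 2)*(d + 2)*(d^3 - 7*d^2 + 2*d + 40) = (d - 4)*(d - 2)*(d + 2)*(d^2 - 3*d - 10) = (d - 4)*(d - 2)*(d + 2)^2*(d - 5)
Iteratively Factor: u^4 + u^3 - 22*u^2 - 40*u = (u + 4)*(u^3 - 3*u^2 - 10*u) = u*(u + 4)*(u^2 - 3*u - 10) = u*(u - 5)*(u + 4)*(u + 2)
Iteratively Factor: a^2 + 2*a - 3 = (a - 1)*(a + 3)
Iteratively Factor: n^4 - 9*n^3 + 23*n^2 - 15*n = (n - 1)*(n^3 - 8*n^2 + 15*n) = n*(n - 1)*(n^2 - 8*n + 15) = n*(n - 3)*(n - 1)*(n - 5)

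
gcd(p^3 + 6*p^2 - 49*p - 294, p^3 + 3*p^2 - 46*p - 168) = p^2 - p - 42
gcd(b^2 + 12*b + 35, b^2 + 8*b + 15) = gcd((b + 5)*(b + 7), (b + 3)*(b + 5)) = b + 5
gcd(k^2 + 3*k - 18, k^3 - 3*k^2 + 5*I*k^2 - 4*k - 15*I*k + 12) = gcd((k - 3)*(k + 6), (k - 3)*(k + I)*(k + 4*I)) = k - 3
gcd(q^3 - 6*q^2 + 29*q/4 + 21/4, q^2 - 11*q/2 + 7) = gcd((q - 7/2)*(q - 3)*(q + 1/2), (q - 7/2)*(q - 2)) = q - 7/2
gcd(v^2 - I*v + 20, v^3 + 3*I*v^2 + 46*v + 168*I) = v + 4*I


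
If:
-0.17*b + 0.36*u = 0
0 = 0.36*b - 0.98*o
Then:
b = 2.11764705882353*u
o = 0.777911164465786*u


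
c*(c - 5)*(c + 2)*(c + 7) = c^4 + 4*c^3 - 31*c^2 - 70*c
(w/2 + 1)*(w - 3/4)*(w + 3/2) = w^3/2 + 11*w^2/8 + 3*w/16 - 9/8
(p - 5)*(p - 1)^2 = p^3 - 7*p^2 + 11*p - 5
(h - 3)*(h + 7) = h^2 + 4*h - 21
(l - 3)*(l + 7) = l^2 + 4*l - 21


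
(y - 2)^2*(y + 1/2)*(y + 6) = y^4 + 5*y^3/2 - 19*y^2 + 14*y + 12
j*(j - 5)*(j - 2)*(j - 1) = j^4 - 8*j^3 + 17*j^2 - 10*j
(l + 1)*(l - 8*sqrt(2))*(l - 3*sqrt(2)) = l^3 - 11*sqrt(2)*l^2 + l^2 - 11*sqrt(2)*l + 48*l + 48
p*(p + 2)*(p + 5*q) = p^3 + 5*p^2*q + 2*p^2 + 10*p*q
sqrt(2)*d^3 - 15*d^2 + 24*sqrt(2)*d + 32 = (d - 4*sqrt(2))^2*(sqrt(2)*d + 1)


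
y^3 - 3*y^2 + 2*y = y*(y - 2)*(y - 1)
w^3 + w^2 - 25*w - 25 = (w - 5)*(w + 1)*(w + 5)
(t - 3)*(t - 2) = t^2 - 5*t + 6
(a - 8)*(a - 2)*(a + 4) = a^3 - 6*a^2 - 24*a + 64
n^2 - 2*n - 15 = (n - 5)*(n + 3)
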